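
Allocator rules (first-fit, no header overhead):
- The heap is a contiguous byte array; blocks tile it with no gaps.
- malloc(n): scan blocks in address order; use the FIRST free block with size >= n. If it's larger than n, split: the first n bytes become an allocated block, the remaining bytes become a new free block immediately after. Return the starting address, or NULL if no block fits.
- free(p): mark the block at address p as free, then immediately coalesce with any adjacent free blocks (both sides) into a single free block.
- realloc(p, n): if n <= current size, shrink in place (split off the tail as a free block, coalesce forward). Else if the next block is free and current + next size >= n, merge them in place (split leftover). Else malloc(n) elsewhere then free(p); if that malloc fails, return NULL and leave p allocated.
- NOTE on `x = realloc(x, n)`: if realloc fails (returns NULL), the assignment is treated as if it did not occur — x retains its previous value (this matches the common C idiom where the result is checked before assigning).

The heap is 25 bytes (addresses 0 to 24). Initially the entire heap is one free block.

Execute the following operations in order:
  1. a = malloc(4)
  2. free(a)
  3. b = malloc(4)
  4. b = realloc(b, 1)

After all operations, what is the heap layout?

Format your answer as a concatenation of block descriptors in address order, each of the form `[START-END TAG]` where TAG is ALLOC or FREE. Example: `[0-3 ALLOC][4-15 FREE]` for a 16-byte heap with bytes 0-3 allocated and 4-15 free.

Answer: [0-0 ALLOC][1-24 FREE]

Derivation:
Op 1: a = malloc(4) -> a = 0; heap: [0-3 ALLOC][4-24 FREE]
Op 2: free(a) -> (freed a); heap: [0-24 FREE]
Op 3: b = malloc(4) -> b = 0; heap: [0-3 ALLOC][4-24 FREE]
Op 4: b = realloc(b, 1) -> b = 0; heap: [0-0 ALLOC][1-24 FREE]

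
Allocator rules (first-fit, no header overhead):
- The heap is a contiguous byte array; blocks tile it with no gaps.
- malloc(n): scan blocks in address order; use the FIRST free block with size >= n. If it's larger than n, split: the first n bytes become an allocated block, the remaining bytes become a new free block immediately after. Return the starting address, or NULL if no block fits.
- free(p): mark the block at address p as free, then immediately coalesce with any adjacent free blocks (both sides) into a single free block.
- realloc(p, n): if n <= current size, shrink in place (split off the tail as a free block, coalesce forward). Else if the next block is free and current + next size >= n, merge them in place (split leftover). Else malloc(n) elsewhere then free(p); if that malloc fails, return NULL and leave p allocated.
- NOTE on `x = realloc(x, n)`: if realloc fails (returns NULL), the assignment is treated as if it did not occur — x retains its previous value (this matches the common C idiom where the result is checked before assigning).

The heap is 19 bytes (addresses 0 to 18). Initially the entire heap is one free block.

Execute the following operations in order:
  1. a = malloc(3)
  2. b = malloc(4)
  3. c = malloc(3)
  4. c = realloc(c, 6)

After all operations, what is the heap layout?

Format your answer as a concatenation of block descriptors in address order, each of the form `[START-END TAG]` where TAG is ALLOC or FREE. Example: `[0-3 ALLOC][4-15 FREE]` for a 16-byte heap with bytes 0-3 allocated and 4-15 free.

Op 1: a = malloc(3) -> a = 0; heap: [0-2 ALLOC][3-18 FREE]
Op 2: b = malloc(4) -> b = 3; heap: [0-2 ALLOC][3-6 ALLOC][7-18 FREE]
Op 3: c = malloc(3) -> c = 7; heap: [0-2 ALLOC][3-6 ALLOC][7-9 ALLOC][10-18 FREE]
Op 4: c = realloc(c, 6) -> c = 7; heap: [0-2 ALLOC][3-6 ALLOC][7-12 ALLOC][13-18 FREE]

Answer: [0-2 ALLOC][3-6 ALLOC][7-12 ALLOC][13-18 FREE]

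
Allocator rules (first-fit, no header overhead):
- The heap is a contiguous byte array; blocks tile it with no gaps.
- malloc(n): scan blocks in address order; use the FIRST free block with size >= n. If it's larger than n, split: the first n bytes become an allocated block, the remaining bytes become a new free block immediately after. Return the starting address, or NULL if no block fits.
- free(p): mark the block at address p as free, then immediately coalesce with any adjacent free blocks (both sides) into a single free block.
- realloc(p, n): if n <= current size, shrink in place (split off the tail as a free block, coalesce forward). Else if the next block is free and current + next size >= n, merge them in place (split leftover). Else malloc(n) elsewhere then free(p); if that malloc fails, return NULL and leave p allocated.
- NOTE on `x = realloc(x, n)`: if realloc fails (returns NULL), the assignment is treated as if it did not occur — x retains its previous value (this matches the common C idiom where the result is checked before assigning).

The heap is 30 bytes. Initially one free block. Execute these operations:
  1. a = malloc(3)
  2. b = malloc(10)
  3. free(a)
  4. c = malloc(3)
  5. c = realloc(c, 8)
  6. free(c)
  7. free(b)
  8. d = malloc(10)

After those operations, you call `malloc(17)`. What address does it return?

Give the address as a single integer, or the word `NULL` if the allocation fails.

Op 1: a = malloc(3) -> a = 0; heap: [0-2 ALLOC][3-29 FREE]
Op 2: b = malloc(10) -> b = 3; heap: [0-2 ALLOC][3-12 ALLOC][13-29 FREE]
Op 3: free(a) -> (freed a); heap: [0-2 FREE][3-12 ALLOC][13-29 FREE]
Op 4: c = malloc(3) -> c = 0; heap: [0-2 ALLOC][3-12 ALLOC][13-29 FREE]
Op 5: c = realloc(c, 8) -> c = 13; heap: [0-2 FREE][3-12 ALLOC][13-20 ALLOC][21-29 FREE]
Op 6: free(c) -> (freed c); heap: [0-2 FREE][3-12 ALLOC][13-29 FREE]
Op 7: free(b) -> (freed b); heap: [0-29 FREE]
Op 8: d = malloc(10) -> d = 0; heap: [0-9 ALLOC][10-29 FREE]
malloc(17): first-fit scan over [0-9 ALLOC][10-29 FREE] -> 10

Answer: 10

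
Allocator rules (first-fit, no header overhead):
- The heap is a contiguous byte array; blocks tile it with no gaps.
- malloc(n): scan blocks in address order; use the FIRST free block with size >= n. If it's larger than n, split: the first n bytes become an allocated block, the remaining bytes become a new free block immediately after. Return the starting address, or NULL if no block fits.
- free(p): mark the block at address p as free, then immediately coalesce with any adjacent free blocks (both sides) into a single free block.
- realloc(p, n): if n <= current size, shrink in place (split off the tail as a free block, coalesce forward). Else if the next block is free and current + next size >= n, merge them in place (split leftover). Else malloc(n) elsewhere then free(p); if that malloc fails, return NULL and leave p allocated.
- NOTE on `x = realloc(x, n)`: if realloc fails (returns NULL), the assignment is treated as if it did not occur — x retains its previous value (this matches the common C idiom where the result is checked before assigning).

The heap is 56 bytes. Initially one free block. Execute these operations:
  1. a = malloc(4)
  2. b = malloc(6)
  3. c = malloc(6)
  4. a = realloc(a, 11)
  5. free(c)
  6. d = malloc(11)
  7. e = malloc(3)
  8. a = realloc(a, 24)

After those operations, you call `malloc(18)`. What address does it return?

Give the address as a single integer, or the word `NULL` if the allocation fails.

Answer: 38

Derivation:
Op 1: a = malloc(4) -> a = 0; heap: [0-3 ALLOC][4-55 FREE]
Op 2: b = malloc(6) -> b = 4; heap: [0-3 ALLOC][4-9 ALLOC][10-55 FREE]
Op 3: c = malloc(6) -> c = 10; heap: [0-3 ALLOC][4-9 ALLOC][10-15 ALLOC][16-55 FREE]
Op 4: a = realloc(a, 11) -> a = 16; heap: [0-3 FREE][4-9 ALLOC][10-15 ALLOC][16-26 ALLOC][27-55 FREE]
Op 5: free(c) -> (freed c); heap: [0-3 FREE][4-9 ALLOC][10-15 FREE][16-26 ALLOC][27-55 FREE]
Op 6: d = malloc(11) -> d = 27; heap: [0-3 FREE][4-9 ALLOC][10-15 FREE][16-26 ALLOC][27-37 ALLOC][38-55 FREE]
Op 7: e = malloc(3) -> e = 0; heap: [0-2 ALLOC][3-3 FREE][4-9 ALLOC][10-15 FREE][16-26 ALLOC][27-37 ALLOC][38-55 FREE]
Op 8: a = realloc(a, 24) -> NULL (a unchanged); heap: [0-2 ALLOC][3-3 FREE][4-9 ALLOC][10-15 FREE][16-26 ALLOC][27-37 ALLOC][38-55 FREE]
malloc(18): first-fit scan over [0-2 ALLOC][3-3 FREE][4-9 ALLOC][10-15 FREE][16-26 ALLOC][27-37 ALLOC][38-55 FREE] -> 38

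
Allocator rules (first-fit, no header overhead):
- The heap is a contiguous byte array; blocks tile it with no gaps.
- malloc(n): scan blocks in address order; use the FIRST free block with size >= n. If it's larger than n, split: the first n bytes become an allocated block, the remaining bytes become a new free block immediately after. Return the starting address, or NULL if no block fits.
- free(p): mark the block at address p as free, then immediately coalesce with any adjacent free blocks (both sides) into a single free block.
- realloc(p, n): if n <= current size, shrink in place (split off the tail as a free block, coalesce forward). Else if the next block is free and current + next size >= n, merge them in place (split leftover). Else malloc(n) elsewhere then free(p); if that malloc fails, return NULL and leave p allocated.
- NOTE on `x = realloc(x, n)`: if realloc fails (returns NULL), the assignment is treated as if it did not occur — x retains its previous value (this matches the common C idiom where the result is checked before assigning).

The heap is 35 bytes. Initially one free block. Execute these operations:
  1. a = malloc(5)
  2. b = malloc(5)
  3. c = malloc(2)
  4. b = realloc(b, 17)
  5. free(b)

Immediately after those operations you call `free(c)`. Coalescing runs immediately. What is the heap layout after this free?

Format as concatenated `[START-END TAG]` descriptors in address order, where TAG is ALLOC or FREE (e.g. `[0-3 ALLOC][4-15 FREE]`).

Op 1: a = malloc(5) -> a = 0; heap: [0-4 ALLOC][5-34 FREE]
Op 2: b = malloc(5) -> b = 5; heap: [0-4 ALLOC][5-9 ALLOC][10-34 FREE]
Op 3: c = malloc(2) -> c = 10; heap: [0-4 ALLOC][5-9 ALLOC][10-11 ALLOC][12-34 FREE]
Op 4: b = realloc(b, 17) -> b = 12; heap: [0-4 ALLOC][5-9 FREE][10-11 ALLOC][12-28 ALLOC][29-34 FREE]
Op 5: free(b) -> (freed b); heap: [0-4 ALLOC][5-9 FREE][10-11 ALLOC][12-34 FREE]
free(c): c = 10 -> block [10-11 ALLOC]; mark free, coalesce with adjacent free neighbors -> [0-4 ALLOC][5-34 FREE]

Answer: [0-4 ALLOC][5-34 FREE]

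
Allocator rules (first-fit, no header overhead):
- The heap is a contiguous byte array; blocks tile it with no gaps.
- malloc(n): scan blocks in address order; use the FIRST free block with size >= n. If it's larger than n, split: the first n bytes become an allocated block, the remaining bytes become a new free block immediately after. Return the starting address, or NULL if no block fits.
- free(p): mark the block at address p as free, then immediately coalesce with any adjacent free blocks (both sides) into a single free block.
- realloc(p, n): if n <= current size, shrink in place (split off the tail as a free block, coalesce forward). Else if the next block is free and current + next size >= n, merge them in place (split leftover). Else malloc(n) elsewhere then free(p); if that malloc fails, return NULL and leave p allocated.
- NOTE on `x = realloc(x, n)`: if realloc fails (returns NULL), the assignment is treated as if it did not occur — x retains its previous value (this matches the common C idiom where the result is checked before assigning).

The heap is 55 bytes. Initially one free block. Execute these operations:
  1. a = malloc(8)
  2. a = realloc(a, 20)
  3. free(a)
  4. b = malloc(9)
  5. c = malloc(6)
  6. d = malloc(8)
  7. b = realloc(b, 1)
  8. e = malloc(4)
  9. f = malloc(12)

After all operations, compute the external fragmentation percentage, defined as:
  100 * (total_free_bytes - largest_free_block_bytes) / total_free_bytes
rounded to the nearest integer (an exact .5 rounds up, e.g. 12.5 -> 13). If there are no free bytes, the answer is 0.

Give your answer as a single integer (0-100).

Op 1: a = malloc(8) -> a = 0; heap: [0-7 ALLOC][8-54 FREE]
Op 2: a = realloc(a, 20) -> a = 0; heap: [0-19 ALLOC][20-54 FREE]
Op 3: free(a) -> (freed a); heap: [0-54 FREE]
Op 4: b = malloc(9) -> b = 0; heap: [0-8 ALLOC][9-54 FREE]
Op 5: c = malloc(6) -> c = 9; heap: [0-8 ALLOC][9-14 ALLOC][15-54 FREE]
Op 6: d = malloc(8) -> d = 15; heap: [0-8 ALLOC][9-14 ALLOC][15-22 ALLOC][23-54 FREE]
Op 7: b = realloc(b, 1) -> b = 0; heap: [0-0 ALLOC][1-8 FREE][9-14 ALLOC][15-22 ALLOC][23-54 FREE]
Op 8: e = malloc(4) -> e = 1; heap: [0-0 ALLOC][1-4 ALLOC][5-8 FREE][9-14 ALLOC][15-22 ALLOC][23-54 FREE]
Op 9: f = malloc(12) -> f = 23; heap: [0-0 ALLOC][1-4 ALLOC][5-8 FREE][9-14 ALLOC][15-22 ALLOC][23-34 ALLOC][35-54 FREE]
Free blocks: [4 20] total_free=24 largest=20 -> 100*(24-20)/24 = 400/24 ≈ 16.667 -> rounds to 17

Answer: 17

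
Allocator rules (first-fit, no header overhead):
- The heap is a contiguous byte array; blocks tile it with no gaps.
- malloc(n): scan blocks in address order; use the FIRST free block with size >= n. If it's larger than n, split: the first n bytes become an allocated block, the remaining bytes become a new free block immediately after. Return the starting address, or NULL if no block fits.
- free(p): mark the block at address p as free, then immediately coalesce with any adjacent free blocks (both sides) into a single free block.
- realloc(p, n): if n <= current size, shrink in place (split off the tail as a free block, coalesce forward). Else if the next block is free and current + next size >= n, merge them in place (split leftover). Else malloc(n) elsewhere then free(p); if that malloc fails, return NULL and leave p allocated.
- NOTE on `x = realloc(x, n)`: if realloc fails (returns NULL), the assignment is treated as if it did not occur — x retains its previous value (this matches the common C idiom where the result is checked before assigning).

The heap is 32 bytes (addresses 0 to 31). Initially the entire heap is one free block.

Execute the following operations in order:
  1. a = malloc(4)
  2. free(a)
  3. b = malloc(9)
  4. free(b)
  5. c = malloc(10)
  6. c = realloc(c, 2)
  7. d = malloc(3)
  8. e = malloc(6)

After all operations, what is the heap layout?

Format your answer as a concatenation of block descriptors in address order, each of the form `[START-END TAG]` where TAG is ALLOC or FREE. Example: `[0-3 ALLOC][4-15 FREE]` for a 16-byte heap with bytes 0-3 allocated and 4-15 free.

Op 1: a = malloc(4) -> a = 0; heap: [0-3 ALLOC][4-31 FREE]
Op 2: free(a) -> (freed a); heap: [0-31 FREE]
Op 3: b = malloc(9) -> b = 0; heap: [0-8 ALLOC][9-31 FREE]
Op 4: free(b) -> (freed b); heap: [0-31 FREE]
Op 5: c = malloc(10) -> c = 0; heap: [0-9 ALLOC][10-31 FREE]
Op 6: c = realloc(c, 2) -> c = 0; heap: [0-1 ALLOC][2-31 FREE]
Op 7: d = malloc(3) -> d = 2; heap: [0-1 ALLOC][2-4 ALLOC][5-31 FREE]
Op 8: e = malloc(6) -> e = 5; heap: [0-1 ALLOC][2-4 ALLOC][5-10 ALLOC][11-31 FREE]

Answer: [0-1 ALLOC][2-4 ALLOC][5-10 ALLOC][11-31 FREE]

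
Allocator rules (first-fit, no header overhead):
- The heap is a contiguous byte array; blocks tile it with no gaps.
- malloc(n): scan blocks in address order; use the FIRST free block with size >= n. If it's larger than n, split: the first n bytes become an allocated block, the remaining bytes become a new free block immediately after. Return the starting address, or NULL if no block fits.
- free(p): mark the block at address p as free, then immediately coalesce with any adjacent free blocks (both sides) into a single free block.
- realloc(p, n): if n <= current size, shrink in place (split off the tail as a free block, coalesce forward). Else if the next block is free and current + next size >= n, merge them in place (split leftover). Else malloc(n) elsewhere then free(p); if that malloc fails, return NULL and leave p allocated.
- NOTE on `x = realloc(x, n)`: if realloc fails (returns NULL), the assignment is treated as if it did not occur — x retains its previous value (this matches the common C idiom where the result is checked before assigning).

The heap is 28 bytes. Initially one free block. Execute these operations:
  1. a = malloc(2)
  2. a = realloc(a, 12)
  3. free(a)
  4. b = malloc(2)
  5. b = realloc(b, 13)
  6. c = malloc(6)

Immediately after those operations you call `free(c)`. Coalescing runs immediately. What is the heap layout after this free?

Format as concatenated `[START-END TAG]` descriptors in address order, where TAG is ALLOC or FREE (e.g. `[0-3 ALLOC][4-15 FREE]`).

Answer: [0-12 ALLOC][13-27 FREE]

Derivation:
Op 1: a = malloc(2) -> a = 0; heap: [0-1 ALLOC][2-27 FREE]
Op 2: a = realloc(a, 12) -> a = 0; heap: [0-11 ALLOC][12-27 FREE]
Op 3: free(a) -> (freed a); heap: [0-27 FREE]
Op 4: b = malloc(2) -> b = 0; heap: [0-1 ALLOC][2-27 FREE]
Op 5: b = realloc(b, 13) -> b = 0; heap: [0-12 ALLOC][13-27 FREE]
Op 6: c = malloc(6) -> c = 13; heap: [0-12 ALLOC][13-18 ALLOC][19-27 FREE]
free(c): c = 13 -> block [13-18 ALLOC]; mark free, coalesce with adjacent free neighbors -> [0-12 ALLOC][13-27 FREE]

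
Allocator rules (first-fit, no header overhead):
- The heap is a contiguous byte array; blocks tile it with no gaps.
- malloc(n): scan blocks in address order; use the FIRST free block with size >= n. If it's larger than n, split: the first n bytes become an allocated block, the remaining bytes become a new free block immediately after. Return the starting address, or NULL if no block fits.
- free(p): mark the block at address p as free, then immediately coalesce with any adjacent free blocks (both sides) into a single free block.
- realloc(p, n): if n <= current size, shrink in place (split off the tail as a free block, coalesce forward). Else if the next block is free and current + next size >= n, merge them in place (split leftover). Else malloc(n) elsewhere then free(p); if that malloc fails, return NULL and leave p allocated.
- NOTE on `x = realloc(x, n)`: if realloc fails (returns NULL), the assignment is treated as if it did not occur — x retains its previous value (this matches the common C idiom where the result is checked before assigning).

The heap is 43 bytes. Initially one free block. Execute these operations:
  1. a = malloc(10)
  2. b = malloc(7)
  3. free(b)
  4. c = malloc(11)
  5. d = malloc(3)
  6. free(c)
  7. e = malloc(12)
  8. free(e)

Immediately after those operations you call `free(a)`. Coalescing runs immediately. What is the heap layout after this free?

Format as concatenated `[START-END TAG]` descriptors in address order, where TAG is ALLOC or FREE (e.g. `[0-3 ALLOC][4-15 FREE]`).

Op 1: a = malloc(10) -> a = 0; heap: [0-9 ALLOC][10-42 FREE]
Op 2: b = malloc(7) -> b = 10; heap: [0-9 ALLOC][10-16 ALLOC][17-42 FREE]
Op 3: free(b) -> (freed b); heap: [0-9 ALLOC][10-42 FREE]
Op 4: c = malloc(11) -> c = 10; heap: [0-9 ALLOC][10-20 ALLOC][21-42 FREE]
Op 5: d = malloc(3) -> d = 21; heap: [0-9 ALLOC][10-20 ALLOC][21-23 ALLOC][24-42 FREE]
Op 6: free(c) -> (freed c); heap: [0-9 ALLOC][10-20 FREE][21-23 ALLOC][24-42 FREE]
Op 7: e = malloc(12) -> e = 24; heap: [0-9 ALLOC][10-20 FREE][21-23 ALLOC][24-35 ALLOC][36-42 FREE]
Op 8: free(e) -> (freed e); heap: [0-9 ALLOC][10-20 FREE][21-23 ALLOC][24-42 FREE]
free(a): a = 0 -> block [0-9 ALLOC]; mark free, coalesce with adjacent free neighbors -> [0-20 FREE][21-23 ALLOC][24-42 FREE]

Answer: [0-20 FREE][21-23 ALLOC][24-42 FREE]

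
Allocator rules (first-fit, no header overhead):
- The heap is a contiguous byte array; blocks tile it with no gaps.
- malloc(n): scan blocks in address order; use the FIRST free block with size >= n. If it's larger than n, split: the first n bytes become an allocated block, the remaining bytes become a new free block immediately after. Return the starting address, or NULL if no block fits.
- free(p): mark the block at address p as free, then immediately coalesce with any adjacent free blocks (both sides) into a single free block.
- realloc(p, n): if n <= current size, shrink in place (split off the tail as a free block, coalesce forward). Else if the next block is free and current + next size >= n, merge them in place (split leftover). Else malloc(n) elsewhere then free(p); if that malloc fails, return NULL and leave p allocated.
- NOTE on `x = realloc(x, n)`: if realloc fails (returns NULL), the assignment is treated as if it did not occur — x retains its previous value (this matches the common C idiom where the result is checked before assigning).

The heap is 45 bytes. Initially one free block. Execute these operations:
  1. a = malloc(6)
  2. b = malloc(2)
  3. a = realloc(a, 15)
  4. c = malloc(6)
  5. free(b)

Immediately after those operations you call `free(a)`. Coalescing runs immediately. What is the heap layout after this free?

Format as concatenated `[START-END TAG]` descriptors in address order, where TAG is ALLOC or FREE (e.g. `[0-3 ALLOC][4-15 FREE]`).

Answer: [0-5 ALLOC][6-44 FREE]

Derivation:
Op 1: a = malloc(6) -> a = 0; heap: [0-5 ALLOC][6-44 FREE]
Op 2: b = malloc(2) -> b = 6; heap: [0-5 ALLOC][6-7 ALLOC][8-44 FREE]
Op 3: a = realloc(a, 15) -> a = 8; heap: [0-5 FREE][6-7 ALLOC][8-22 ALLOC][23-44 FREE]
Op 4: c = malloc(6) -> c = 0; heap: [0-5 ALLOC][6-7 ALLOC][8-22 ALLOC][23-44 FREE]
Op 5: free(b) -> (freed b); heap: [0-5 ALLOC][6-7 FREE][8-22 ALLOC][23-44 FREE]
free(a): a = 8 -> block [8-22 ALLOC]; mark free, coalesce with adjacent free neighbors -> [0-5 ALLOC][6-44 FREE]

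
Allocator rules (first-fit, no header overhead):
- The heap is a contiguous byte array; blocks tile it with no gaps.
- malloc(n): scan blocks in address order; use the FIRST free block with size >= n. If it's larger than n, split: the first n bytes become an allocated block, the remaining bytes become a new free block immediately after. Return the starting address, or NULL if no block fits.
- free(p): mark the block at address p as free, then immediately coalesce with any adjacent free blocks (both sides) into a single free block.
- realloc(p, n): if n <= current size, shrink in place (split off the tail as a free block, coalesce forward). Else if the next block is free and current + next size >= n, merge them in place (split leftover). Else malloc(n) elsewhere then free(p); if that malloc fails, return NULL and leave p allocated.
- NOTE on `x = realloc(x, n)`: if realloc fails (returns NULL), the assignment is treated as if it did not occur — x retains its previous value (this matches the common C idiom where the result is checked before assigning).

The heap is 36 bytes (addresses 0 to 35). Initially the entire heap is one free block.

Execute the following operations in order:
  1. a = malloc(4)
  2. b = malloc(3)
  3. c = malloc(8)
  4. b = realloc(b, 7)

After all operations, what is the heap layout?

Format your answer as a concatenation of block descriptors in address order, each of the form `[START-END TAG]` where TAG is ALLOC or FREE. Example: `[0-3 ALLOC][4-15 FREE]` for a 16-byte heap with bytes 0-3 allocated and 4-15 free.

Answer: [0-3 ALLOC][4-6 FREE][7-14 ALLOC][15-21 ALLOC][22-35 FREE]

Derivation:
Op 1: a = malloc(4) -> a = 0; heap: [0-3 ALLOC][4-35 FREE]
Op 2: b = malloc(3) -> b = 4; heap: [0-3 ALLOC][4-6 ALLOC][7-35 FREE]
Op 3: c = malloc(8) -> c = 7; heap: [0-3 ALLOC][4-6 ALLOC][7-14 ALLOC][15-35 FREE]
Op 4: b = realloc(b, 7) -> b = 15; heap: [0-3 ALLOC][4-6 FREE][7-14 ALLOC][15-21 ALLOC][22-35 FREE]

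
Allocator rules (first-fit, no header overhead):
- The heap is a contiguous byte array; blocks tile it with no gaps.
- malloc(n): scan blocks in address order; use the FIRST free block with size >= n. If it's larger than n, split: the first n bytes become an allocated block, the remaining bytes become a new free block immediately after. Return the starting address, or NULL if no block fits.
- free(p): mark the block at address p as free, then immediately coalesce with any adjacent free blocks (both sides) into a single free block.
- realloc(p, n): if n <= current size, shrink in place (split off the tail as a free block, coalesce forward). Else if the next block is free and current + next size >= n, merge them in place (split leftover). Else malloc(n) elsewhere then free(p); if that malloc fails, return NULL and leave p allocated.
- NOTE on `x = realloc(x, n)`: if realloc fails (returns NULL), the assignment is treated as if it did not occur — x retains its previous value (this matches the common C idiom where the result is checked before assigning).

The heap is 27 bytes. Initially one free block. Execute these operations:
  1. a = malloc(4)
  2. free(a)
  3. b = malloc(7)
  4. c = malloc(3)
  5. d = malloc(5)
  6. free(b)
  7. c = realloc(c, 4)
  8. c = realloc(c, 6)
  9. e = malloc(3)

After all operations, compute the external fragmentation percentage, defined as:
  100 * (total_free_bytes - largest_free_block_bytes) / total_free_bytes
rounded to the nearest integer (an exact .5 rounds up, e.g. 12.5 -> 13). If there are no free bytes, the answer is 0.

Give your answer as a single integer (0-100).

Answer: 8

Derivation:
Op 1: a = malloc(4) -> a = 0; heap: [0-3 ALLOC][4-26 FREE]
Op 2: free(a) -> (freed a); heap: [0-26 FREE]
Op 3: b = malloc(7) -> b = 0; heap: [0-6 ALLOC][7-26 FREE]
Op 4: c = malloc(3) -> c = 7; heap: [0-6 ALLOC][7-9 ALLOC][10-26 FREE]
Op 5: d = malloc(5) -> d = 10; heap: [0-6 ALLOC][7-9 ALLOC][10-14 ALLOC][15-26 FREE]
Op 6: free(b) -> (freed b); heap: [0-6 FREE][7-9 ALLOC][10-14 ALLOC][15-26 FREE]
Op 7: c = realloc(c, 4) -> c = 0; heap: [0-3 ALLOC][4-9 FREE][10-14 ALLOC][15-26 FREE]
Op 8: c = realloc(c, 6) -> c = 0; heap: [0-5 ALLOC][6-9 FREE][10-14 ALLOC][15-26 FREE]
Op 9: e = malloc(3) -> e = 6; heap: [0-5 ALLOC][6-8 ALLOC][9-9 FREE][10-14 ALLOC][15-26 FREE]
Free blocks: [1 12] total_free=13 largest=12 -> 100*(13-12)/13 = 100/13 ≈ 7.692 -> rounds to 8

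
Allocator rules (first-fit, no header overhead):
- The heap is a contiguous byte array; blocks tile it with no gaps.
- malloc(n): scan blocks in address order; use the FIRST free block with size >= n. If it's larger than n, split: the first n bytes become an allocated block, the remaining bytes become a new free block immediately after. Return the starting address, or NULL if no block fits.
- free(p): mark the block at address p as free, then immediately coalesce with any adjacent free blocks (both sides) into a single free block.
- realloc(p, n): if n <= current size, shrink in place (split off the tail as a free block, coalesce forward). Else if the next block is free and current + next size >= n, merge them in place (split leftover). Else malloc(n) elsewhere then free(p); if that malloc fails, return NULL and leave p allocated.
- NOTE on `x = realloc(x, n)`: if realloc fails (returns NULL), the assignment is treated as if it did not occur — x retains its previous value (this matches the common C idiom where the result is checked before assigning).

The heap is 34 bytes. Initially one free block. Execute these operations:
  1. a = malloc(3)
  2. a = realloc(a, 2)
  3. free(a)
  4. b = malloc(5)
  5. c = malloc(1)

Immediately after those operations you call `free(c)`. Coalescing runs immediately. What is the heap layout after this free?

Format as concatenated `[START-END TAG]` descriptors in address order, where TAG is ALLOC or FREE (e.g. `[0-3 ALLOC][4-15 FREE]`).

Op 1: a = malloc(3) -> a = 0; heap: [0-2 ALLOC][3-33 FREE]
Op 2: a = realloc(a, 2) -> a = 0; heap: [0-1 ALLOC][2-33 FREE]
Op 3: free(a) -> (freed a); heap: [0-33 FREE]
Op 4: b = malloc(5) -> b = 0; heap: [0-4 ALLOC][5-33 FREE]
Op 5: c = malloc(1) -> c = 5; heap: [0-4 ALLOC][5-5 ALLOC][6-33 FREE]
free(c): c = 5 -> block [5-5 ALLOC]; mark free, coalesce with adjacent free neighbors -> [0-4 ALLOC][5-33 FREE]

Answer: [0-4 ALLOC][5-33 FREE]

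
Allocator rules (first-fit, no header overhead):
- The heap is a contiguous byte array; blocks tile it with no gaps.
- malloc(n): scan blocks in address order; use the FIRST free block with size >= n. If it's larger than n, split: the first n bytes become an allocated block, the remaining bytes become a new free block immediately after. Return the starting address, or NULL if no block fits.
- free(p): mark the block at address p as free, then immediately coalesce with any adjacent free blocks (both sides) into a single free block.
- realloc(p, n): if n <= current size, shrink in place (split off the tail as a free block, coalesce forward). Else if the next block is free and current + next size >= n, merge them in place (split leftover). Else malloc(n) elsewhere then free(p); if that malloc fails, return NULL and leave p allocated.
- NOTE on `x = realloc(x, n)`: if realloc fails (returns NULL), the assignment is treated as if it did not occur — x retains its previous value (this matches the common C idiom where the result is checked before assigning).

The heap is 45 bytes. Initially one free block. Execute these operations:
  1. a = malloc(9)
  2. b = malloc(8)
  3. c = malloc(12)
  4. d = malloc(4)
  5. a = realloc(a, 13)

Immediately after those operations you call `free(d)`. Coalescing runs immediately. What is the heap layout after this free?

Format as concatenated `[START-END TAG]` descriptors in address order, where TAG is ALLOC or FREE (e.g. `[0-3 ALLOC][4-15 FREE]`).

Op 1: a = malloc(9) -> a = 0; heap: [0-8 ALLOC][9-44 FREE]
Op 2: b = malloc(8) -> b = 9; heap: [0-8 ALLOC][9-16 ALLOC][17-44 FREE]
Op 3: c = malloc(12) -> c = 17; heap: [0-8 ALLOC][9-16 ALLOC][17-28 ALLOC][29-44 FREE]
Op 4: d = malloc(4) -> d = 29; heap: [0-8 ALLOC][9-16 ALLOC][17-28 ALLOC][29-32 ALLOC][33-44 FREE]
Op 5: a = realloc(a, 13) -> NULL (a unchanged); heap: [0-8 ALLOC][9-16 ALLOC][17-28 ALLOC][29-32 ALLOC][33-44 FREE]
free(d): d = 29 -> block [29-32 ALLOC]; mark free, coalesce with adjacent free neighbors -> [0-8 ALLOC][9-16 ALLOC][17-28 ALLOC][29-44 FREE]

Answer: [0-8 ALLOC][9-16 ALLOC][17-28 ALLOC][29-44 FREE]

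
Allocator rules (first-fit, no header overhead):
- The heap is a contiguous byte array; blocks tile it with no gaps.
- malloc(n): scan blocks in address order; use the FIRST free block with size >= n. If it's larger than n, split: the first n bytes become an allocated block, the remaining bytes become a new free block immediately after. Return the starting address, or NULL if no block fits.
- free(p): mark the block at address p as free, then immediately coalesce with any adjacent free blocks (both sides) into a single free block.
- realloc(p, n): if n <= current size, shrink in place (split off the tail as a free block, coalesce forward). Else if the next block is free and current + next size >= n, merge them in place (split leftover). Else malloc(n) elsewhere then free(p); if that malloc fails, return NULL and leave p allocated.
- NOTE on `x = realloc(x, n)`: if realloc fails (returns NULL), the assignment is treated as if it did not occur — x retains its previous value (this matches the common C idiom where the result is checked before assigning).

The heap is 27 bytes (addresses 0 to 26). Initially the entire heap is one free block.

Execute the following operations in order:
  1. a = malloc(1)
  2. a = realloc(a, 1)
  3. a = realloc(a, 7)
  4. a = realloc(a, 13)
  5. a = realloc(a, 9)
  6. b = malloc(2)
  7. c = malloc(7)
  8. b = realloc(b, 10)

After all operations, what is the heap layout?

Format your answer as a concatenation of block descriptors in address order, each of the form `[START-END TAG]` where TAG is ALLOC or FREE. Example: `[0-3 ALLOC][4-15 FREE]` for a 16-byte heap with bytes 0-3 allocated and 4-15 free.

Op 1: a = malloc(1) -> a = 0; heap: [0-0 ALLOC][1-26 FREE]
Op 2: a = realloc(a, 1) -> a = 0; heap: [0-0 ALLOC][1-26 FREE]
Op 3: a = realloc(a, 7) -> a = 0; heap: [0-6 ALLOC][7-26 FREE]
Op 4: a = realloc(a, 13) -> a = 0; heap: [0-12 ALLOC][13-26 FREE]
Op 5: a = realloc(a, 9) -> a = 0; heap: [0-8 ALLOC][9-26 FREE]
Op 6: b = malloc(2) -> b = 9; heap: [0-8 ALLOC][9-10 ALLOC][11-26 FREE]
Op 7: c = malloc(7) -> c = 11; heap: [0-8 ALLOC][9-10 ALLOC][11-17 ALLOC][18-26 FREE]
Op 8: b = realloc(b, 10) -> NULL (b unchanged); heap: [0-8 ALLOC][9-10 ALLOC][11-17 ALLOC][18-26 FREE]

Answer: [0-8 ALLOC][9-10 ALLOC][11-17 ALLOC][18-26 FREE]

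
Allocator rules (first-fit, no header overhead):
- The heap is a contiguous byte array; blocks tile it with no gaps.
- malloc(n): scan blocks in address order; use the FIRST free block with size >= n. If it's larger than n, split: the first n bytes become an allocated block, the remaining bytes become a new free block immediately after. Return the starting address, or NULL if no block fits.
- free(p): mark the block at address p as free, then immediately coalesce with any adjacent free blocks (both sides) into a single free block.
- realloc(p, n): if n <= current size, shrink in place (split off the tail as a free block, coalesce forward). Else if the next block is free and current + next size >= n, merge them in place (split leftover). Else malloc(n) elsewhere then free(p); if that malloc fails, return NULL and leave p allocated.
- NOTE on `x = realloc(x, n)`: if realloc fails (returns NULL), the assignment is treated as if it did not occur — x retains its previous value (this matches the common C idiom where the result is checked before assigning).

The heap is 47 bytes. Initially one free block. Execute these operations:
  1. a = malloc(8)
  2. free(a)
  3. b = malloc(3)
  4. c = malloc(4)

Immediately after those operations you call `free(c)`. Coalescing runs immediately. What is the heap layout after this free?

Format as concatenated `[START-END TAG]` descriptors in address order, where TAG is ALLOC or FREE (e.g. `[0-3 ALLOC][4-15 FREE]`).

Answer: [0-2 ALLOC][3-46 FREE]

Derivation:
Op 1: a = malloc(8) -> a = 0; heap: [0-7 ALLOC][8-46 FREE]
Op 2: free(a) -> (freed a); heap: [0-46 FREE]
Op 3: b = malloc(3) -> b = 0; heap: [0-2 ALLOC][3-46 FREE]
Op 4: c = malloc(4) -> c = 3; heap: [0-2 ALLOC][3-6 ALLOC][7-46 FREE]
free(c): c = 3 -> block [3-6 ALLOC]; mark free, coalesce with adjacent free neighbors -> [0-2 ALLOC][3-46 FREE]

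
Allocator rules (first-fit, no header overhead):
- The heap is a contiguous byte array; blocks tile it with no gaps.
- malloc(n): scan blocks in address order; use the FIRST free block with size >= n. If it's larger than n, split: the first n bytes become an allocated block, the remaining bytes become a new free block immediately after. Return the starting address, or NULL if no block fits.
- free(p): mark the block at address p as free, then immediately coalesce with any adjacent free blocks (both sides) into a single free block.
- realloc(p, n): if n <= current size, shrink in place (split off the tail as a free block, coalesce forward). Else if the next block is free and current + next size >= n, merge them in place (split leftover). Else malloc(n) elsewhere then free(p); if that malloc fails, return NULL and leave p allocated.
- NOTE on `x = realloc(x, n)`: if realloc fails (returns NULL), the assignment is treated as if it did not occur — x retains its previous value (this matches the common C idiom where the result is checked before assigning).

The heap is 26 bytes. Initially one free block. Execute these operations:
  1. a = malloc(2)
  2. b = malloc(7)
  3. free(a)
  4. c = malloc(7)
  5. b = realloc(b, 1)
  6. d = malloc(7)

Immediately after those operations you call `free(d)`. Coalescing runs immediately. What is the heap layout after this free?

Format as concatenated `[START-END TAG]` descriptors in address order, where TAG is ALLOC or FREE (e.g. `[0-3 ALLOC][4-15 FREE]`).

Op 1: a = malloc(2) -> a = 0; heap: [0-1 ALLOC][2-25 FREE]
Op 2: b = malloc(7) -> b = 2; heap: [0-1 ALLOC][2-8 ALLOC][9-25 FREE]
Op 3: free(a) -> (freed a); heap: [0-1 FREE][2-8 ALLOC][9-25 FREE]
Op 4: c = malloc(7) -> c = 9; heap: [0-1 FREE][2-8 ALLOC][9-15 ALLOC][16-25 FREE]
Op 5: b = realloc(b, 1) -> b = 2; heap: [0-1 FREE][2-2 ALLOC][3-8 FREE][9-15 ALLOC][16-25 FREE]
Op 6: d = malloc(7) -> d = 16; heap: [0-1 FREE][2-2 ALLOC][3-8 FREE][9-15 ALLOC][16-22 ALLOC][23-25 FREE]
free(d): d = 16 -> block [16-22 ALLOC]; mark free, coalesce with adjacent free neighbors -> [0-1 FREE][2-2 ALLOC][3-8 FREE][9-15 ALLOC][16-25 FREE]

Answer: [0-1 FREE][2-2 ALLOC][3-8 FREE][9-15 ALLOC][16-25 FREE]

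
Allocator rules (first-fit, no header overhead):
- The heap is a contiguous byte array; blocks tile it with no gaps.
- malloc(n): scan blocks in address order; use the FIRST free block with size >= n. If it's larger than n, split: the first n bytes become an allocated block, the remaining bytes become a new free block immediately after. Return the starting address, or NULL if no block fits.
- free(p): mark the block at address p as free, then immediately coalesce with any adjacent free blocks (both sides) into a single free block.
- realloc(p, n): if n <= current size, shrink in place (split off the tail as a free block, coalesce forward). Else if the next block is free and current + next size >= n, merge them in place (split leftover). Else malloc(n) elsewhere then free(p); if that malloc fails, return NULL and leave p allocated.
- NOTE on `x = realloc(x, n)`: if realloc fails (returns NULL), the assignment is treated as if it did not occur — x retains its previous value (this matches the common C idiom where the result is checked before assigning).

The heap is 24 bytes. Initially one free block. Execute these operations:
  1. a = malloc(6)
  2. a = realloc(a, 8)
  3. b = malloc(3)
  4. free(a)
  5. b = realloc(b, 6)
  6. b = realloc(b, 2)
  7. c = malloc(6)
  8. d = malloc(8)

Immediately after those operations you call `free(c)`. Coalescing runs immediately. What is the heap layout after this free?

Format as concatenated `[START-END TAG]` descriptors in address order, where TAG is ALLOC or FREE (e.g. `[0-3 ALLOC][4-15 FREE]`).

Answer: [0-7 FREE][8-9 ALLOC][10-17 ALLOC][18-23 FREE]

Derivation:
Op 1: a = malloc(6) -> a = 0; heap: [0-5 ALLOC][6-23 FREE]
Op 2: a = realloc(a, 8) -> a = 0; heap: [0-7 ALLOC][8-23 FREE]
Op 3: b = malloc(3) -> b = 8; heap: [0-7 ALLOC][8-10 ALLOC][11-23 FREE]
Op 4: free(a) -> (freed a); heap: [0-7 FREE][8-10 ALLOC][11-23 FREE]
Op 5: b = realloc(b, 6) -> b = 8; heap: [0-7 FREE][8-13 ALLOC][14-23 FREE]
Op 6: b = realloc(b, 2) -> b = 8; heap: [0-7 FREE][8-9 ALLOC][10-23 FREE]
Op 7: c = malloc(6) -> c = 0; heap: [0-5 ALLOC][6-7 FREE][8-9 ALLOC][10-23 FREE]
Op 8: d = malloc(8) -> d = 10; heap: [0-5 ALLOC][6-7 FREE][8-9 ALLOC][10-17 ALLOC][18-23 FREE]
free(c): c = 0 -> block [0-5 ALLOC]; mark free, coalesce with adjacent free neighbors -> [0-7 FREE][8-9 ALLOC][10-17 ALLOC][18-23 FREE]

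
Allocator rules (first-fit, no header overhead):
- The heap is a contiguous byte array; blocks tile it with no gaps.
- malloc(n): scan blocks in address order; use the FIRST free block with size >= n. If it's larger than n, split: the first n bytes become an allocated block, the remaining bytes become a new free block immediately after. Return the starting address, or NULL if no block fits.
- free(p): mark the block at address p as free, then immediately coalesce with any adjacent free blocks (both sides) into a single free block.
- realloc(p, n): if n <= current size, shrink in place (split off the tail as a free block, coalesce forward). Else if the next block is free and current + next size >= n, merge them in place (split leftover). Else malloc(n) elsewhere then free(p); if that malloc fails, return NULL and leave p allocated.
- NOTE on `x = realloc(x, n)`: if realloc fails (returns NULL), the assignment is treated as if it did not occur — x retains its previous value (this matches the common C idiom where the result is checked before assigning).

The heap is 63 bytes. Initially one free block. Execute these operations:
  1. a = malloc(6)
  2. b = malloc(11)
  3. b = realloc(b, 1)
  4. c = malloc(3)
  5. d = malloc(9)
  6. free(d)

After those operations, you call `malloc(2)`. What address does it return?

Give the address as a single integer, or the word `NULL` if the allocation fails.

Answer: 10

Derivation:
Op 1: a = malloc(6) -> a = 0; heap: [0-5 ALLOC][6-62 FREE]
Op 2: b = malloc(11) -> b = 6; heap: [0-5 ALLOC][6-16 ALLOC][17-62 FREE]
Op 3: b = realloc(b, 1) -> b = 6; heap: [0-5 ALLOC][6-6 ALLOC][7-62 FREE]
Op 4: c = malloc(3) -> c = 7; heap: [0-5 ALLOC][6-6 ALLOC][7-9 ALLOC][10-62 FREE]
Op 5: d = malloc(9) -> d = 10; heap: [0-5 ALLOC][6-6 ALLOC][7-9 ALLOC][10-18 ALLOC][19-62 FREE]
Op 6: free(d) -> (freed d); heap: [0-5 ALLOC][6-6 ALLOC][7-9 ALLOC][10-62 FREE]
malloc(2): first-fit scan over [0-5 ALLOC][6-6 ALLOC][7-9 ALLOC][10-62 FREE] -> 10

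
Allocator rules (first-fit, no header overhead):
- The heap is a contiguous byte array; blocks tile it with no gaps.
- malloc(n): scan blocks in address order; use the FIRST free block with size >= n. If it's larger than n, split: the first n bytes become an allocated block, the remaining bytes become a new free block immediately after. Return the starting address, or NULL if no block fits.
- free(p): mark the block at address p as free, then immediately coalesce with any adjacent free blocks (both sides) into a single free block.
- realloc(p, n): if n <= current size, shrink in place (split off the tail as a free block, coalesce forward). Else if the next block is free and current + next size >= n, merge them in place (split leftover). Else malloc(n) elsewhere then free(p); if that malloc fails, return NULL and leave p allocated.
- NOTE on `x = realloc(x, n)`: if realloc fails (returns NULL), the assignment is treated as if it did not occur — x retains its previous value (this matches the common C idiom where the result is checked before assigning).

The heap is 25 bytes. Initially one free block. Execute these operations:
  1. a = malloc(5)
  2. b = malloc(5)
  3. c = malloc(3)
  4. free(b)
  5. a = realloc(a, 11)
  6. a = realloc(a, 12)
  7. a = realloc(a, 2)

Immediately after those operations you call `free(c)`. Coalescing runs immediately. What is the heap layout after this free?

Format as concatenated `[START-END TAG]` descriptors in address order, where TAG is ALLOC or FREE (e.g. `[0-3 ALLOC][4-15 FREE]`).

Answer: [0-12 FREE][13-14 ALLOC][15-24 FREE]

Derivation:
Op 1: a = malloc(5) -> a = 0; heap: [0-4 ALLOC][5-24 FREE]
Op 2: b = malloc(5) -> b = 5; heap: [0-4 ALLOC][5-9 ALLOC][10-24 FREE]
Op 3: c = malloc(3) -> c = 10; heap: [0-4 ALLOC][5-9 ALLOC][10-12 ALLOC][13-24 FREE]
Op 4: free(b) -> (freed b); heap: [0-4 ALLOC][5-9 FREE][10-12 ALLOC][13-24 FREE]
Op 5: a = realloc(a, 11) -> a = 13; heap: [0-9 FREE][10-12 ALLOC][13-23 ALLOC][24-24 FREE]
Op 6: a = realloc(a, 12) -> a = 13; heap: [0-9 FREE][10-12 ALLOC][13-24 ALLOC]
Op 7: a = realloc(a, 2) -> a = 13; heap: [0-9 FREE][10-12 ALLOC][13-14 ALLOC][15-24 FREE]
free(c): c = 10 -> block [10-12 ALLOC]; mark free, coalesce with adjacent free neighbors -> [0-12 FREE][13-14 ALLOC][15-24 FREE]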